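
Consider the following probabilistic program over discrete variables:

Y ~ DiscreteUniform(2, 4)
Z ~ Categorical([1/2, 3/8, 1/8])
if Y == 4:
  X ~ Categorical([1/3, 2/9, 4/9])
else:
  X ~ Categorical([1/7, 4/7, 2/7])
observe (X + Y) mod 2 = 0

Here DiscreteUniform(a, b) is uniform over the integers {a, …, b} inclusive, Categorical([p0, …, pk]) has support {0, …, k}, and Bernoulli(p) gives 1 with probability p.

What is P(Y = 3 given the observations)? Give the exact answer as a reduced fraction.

P(Y = 3 | obs) = 9/28

Enumerate traces; 15 have nonzero weight after conditioning:
  (Y=2, Z=0, X=0) weight 1/42
  (Y=2, Z=0, X=2) weight 1/21
  (Y=2, Z=1, X=0) weight 1/56
  (Y=2, Z=1, X=2) weight 1/28
  (Y=2, Z=2, X=0) weight 1/168
  (Y=2, Z=2, X=2) weight 1/84
  (Y=3, Z=0, X=1) weight 2/21
  (Y=3, Z=1, X=1) weight 1/14
  (Y=4, Z=0, X=0) weight 1/18
  … 6 more
Group by Y:
  weight(Y=2) = 1/7
  weight(Y=3) = 4/21
  weight(Y=4) = 7/27
Total weight = 1/7 + 4/21 + 7/27 = 16/27
P(Y=2 | obs) = 1/7 / 16/27 = 27/112
P(Y=3 | obs) = 4/21 / 16/27 = 9/28
P(Y=4 | obs) = 7/27 / 16/27 = 7/16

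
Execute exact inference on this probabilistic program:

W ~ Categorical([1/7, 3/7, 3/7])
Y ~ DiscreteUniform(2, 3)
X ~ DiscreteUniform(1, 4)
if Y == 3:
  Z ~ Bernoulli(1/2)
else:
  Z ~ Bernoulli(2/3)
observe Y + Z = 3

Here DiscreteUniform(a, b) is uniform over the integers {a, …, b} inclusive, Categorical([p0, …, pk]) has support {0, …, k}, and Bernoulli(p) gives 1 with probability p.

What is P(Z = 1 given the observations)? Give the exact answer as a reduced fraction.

Enumerate traces; 24 have nonzero weight after conditioning:
  (W=0, Y=2, X=1, Z=1) weight 1/84
  (W=0, Y=2, X=2, Z=1) weight 1/84
  (W=0, Y=2, X=3, Z=1) weight 1/84
  (W=0, Y=2, X=4, Z=1) weight 1/84
  (W=0, Y=3, X=1, Z=0) weight 1/112
  (W=0, Y=3, X=2, Z=0) weight 1/112
  (W=0, Y=3, X=3, Z=0) weight 1/112
  (W=0, Y=3, X=4, Z=0) weight 1/112
  … 16 more
Group by Z:
  weight(Z=0) = 1/4
  weight(Z=1) = 1/3
Total weight = 1/4 + 1/3 = 7/12
P(Z=0 | obs) = 1/4 / 7/12 = 3/7
P(Z=1 | obs) = 1/3 / 7/12 = 4/7

P(Z = 1 | obs) = 4/7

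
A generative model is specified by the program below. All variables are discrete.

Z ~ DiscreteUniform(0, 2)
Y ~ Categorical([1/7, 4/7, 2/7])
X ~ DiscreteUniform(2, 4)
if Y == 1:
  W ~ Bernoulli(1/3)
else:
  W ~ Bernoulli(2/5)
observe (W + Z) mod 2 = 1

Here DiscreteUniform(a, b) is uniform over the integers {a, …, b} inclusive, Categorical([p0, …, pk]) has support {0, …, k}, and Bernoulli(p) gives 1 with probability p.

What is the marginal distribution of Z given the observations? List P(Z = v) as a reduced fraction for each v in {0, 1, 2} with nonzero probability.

Enumerate traces; 27 have nonzero weight after conditioning:
  (Z=0, Y=0, X=2, W=1) weight 2/315
  (Z=0, Y=0, X=3, W=1) weight 2/315
  (Z=0, Y=0, X=4, W=1) weight 2/315
  (Z=0, Y=1, X=2, W=1) weight 4/189
  (Z=0, Y=1, X=3, W=1) weight 4/189
  (Z=0, Y=1, X=4, W=1) weight 4/189
  (Z=0, Y=2, X=2, W=1) weight 4/315
  (Z=0, Y=2, X=3, W=1) weight 4/315
  (Z=1, Y=0, X=2, W=0) weight 1/105
  (Z=2, Y=0, X=2, W=1) weight 2/315
  … 17 more
Group by Z:
  weight(Z=0) = 38/315
  weight(Z=1) = 67/315
  weight(Z=2) = 38/315
Total weight = 38/315 + 67/315 + 38/315 = 143/315
P(Z=0 | obs) = 38/315 / 143/315 = 38/143
P(Z=1 | obs) = 67/315 / 143/315 = 67/143
P(Z=2 | obs) = 38/315 / 143/315 = 38/143

P(Z=0) = 38/143, P(Z=1) = 67/143, P(Z=2) = 38/143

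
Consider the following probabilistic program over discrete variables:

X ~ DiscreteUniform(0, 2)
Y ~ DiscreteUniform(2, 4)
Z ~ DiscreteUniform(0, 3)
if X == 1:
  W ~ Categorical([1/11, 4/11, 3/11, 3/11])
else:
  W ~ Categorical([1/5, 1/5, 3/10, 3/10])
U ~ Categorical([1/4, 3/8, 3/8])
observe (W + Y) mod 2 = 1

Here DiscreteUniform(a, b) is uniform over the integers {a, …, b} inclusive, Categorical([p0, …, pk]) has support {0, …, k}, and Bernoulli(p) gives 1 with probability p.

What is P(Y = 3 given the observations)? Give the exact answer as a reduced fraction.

P(Y = 3 | obs) = 5/17

Enumerate traces; 216 have nonzero weight after conditioning:
  (X=0, Y=2, Z=0, W=1, U=0) weight 1/720
  (X=0, Y=2, Z=0, W=1, U=1) weight 1/480
  (X=0, Y=2, Z=0, W=1, U=2) weight 1/480
  (X=0, Y=2, Z=0, W=3, U=0) weight 1/480
  (X=0, Y=2, Z=0, W=3, U=1) weight 1/320
  (X=0, Y=2, Z=0, W=3, U=2) weight 1/320
  (X=0, Y=2, Z=1, W=1, U=0) weight 1/720
  (X=0, Y=2, Z=1, W=1, U=1) weight 1/480
  (X=0, Y=3, Z=0, W=0, U=0) weight 1/720
  (X=0, Y=4, Z=0, W=1, U=0) weight 1/720
  … 206 more
Group by Y:
  weight(Y=2) = 2/11
  weight(Y=3) = 5/33
  weight(Y=4) = 2/11
Total weight = 2/11 + 5/33 + 2/11 = 17/33
P(Y=2 | obs) = 2/11 / 17/33 = 6/17
P(Y=3 | obs) = 5/33 / 17/33 = 5/17
P(Y=4 | obs) = 2/11 / 17/33 = 6/17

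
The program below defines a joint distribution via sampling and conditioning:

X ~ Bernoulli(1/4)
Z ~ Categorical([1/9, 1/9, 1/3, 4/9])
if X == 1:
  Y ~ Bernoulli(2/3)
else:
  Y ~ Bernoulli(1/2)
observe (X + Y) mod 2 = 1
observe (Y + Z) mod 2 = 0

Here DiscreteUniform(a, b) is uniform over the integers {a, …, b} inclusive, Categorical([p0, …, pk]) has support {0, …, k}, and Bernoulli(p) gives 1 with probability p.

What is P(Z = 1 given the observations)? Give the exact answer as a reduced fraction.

P(Z = 1 | obs) = 9/53

Enumerate traces; 4 have nonzero weight after conditioning:
  (X=0, Z=1, Y=1) weight 1/24
  (X=0, Z=3, Y=1) weight 1/6
  (X=1, Z=0, Y=0) weight 1/108
  (X=1, Z=2, Y=0) weight 1/36
Group by Z:
  weight(Z=0) = 1/108
  weight(Z=1) = 1/24
  weight(Z=2) = 1/36
  weight(Z=3) = 1/6
Total weight = 1/108 + 1/24 + 1/36 + 1/6 = 53/216
P(Z=0 | obs) = 1/108 / 53/216 = 2/53
P(Z=1 | obs) = 1/24 / 53/216 = 9/53
P(Z=2 | obs) = 1/36 / 53/216 = 6/53
P(Z=3 | obs) = 1/6 / 53/216 = 36/53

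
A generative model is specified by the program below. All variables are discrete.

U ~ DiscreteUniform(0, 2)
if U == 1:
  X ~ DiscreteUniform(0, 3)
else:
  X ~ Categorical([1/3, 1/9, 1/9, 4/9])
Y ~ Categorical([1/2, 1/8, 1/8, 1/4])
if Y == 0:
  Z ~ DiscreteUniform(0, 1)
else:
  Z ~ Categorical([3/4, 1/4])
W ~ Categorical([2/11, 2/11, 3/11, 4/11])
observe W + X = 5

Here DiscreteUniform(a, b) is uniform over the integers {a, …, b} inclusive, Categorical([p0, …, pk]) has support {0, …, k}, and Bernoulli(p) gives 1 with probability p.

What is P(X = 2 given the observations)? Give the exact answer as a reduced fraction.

P(X = 2 | obs) = 68/191

Enumerate traces; 48 have nonzero weight after conditioning:
  (U=0, X=2, Y=0, Z=0, W=3) weight 1/297
  (U=0, X=2, Y=0, Z=1, W=3) weight 1/297
  (U=0, X=2, Y=1, Z=0, W=3) weight 1/792
  (U=0, X=2, Y=1, Z=1, W=3) weight 1/2376
  (U=0, X=2, Y=2, Z=0, W=3) weight 1/792
  (U=0, X=2, Y=2, Z=1, W=3) weight 1/2376
  (U=0, X=2, Y=3, Z=0, W=3) weight 1/396
  (U=0, X=2, Y=3, Z=1, W=3) weight 1/1188
  (U=0, X=3, Y=0, Z=0, W=2) weight 1/99
  … 39 more
Group by X:
  weight(X=2) = 17/297
  weight(X=3) = 41/396
Total weight = 17/297 + 41/396 = 191/1188
P(X=2 | obs) = 17/297 / 191/1188 = 68/191
P(X=3 | obs) = 41/396 / 191/1188 = 123/191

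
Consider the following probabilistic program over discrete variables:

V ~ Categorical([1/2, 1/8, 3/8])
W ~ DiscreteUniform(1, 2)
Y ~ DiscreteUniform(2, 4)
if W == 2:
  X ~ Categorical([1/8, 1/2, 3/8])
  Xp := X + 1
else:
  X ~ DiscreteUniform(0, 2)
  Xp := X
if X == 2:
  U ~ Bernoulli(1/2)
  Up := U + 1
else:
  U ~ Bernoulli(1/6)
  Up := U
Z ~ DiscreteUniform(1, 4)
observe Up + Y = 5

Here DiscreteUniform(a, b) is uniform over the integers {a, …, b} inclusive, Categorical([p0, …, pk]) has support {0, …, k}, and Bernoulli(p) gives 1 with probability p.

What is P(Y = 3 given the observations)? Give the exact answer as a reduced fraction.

Enumerate traces; 96 have nonzero weight after conditioning:
  (V=0, W=1, Y=3, X=2, U=1, Z=1) weight 1/288
  (V=0, W=1, Y=3, X=2, U=1, Z=2) weight 1/288
  (V=0, W=1, Y=3, X=2, U=1, Z=3) weight 1/288
  (V=0, W=1, Y=3, X=2, U=1, Z=4) weight 1/288
  (V=0, W=1, Y=4, X=0, U=1, Z=1) weight 1/864
  (V=0, W=1, Y=4, X=0, U=1, Z=2) weight 1/864
  (V=0, W=1, Y=4, X=0, U=1, Z=3) weight 1/864
  (V=0, W=1, Y=4, X=0, U=1, Z=4) weight 1/864
  … 88 more
Group by Y:
  weight(Y=3) = 17/288
  weight(Y=4) = 41/432
Total weight = 17/288 + 41/432 = 133/864
P(Y=3 | obs) = 17/288 / 133/864 = 51/133
P(Y=4 | obs) = 41/432 / 133/864 = 82/133

P(Y = 3 | obs) = 51/133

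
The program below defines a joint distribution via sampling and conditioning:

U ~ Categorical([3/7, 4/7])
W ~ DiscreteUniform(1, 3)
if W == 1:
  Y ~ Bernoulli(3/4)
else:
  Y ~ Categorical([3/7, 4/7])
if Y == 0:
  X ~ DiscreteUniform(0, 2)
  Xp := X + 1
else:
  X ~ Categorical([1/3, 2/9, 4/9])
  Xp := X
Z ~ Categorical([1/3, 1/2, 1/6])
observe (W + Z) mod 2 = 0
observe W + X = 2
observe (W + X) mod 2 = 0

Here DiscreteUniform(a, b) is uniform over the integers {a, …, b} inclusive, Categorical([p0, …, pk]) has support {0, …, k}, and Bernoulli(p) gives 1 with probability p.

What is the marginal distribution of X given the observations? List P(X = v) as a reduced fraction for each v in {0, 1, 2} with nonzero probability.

Enumerate traces; 12 have nonzero weight after conditioning:
  (U=0, W=1, Y=0, X=1, Z=1) weight 1/168
  (U=0, W=1, Y=1, X=1, Z=1) weight 1/84
  (U=0, W=2, Y=0, X=0, Z=0) weight 1/147
  (U=0, W=2, Y=0, X=0, Z=2) weight 1/294
  (U=0, W=2, Y=1, X=0, Z=0) weight 4/441
  (U=0, W=2, Y=1, X=0, Z=2) weight 2/441
  (U=1, W=1, Y=0, X=1, Z=1) weight 1/126
  (U=1, W=1, Y=1, X=1, Z=1) weight 1/63
  … 4 more
Group by X:
  weight(X=0) = 1/18
  weight(X=1) = 1/24
Total weight = 1/18 + 1/24 = 7/72
P(X=0 | obs) = 1/18 / 7/72 = 4/7
P(X=1 | obs) = 1/24 / 7/72 = 3/7

P(X=0) = 4/7, P(X=1) = 3/7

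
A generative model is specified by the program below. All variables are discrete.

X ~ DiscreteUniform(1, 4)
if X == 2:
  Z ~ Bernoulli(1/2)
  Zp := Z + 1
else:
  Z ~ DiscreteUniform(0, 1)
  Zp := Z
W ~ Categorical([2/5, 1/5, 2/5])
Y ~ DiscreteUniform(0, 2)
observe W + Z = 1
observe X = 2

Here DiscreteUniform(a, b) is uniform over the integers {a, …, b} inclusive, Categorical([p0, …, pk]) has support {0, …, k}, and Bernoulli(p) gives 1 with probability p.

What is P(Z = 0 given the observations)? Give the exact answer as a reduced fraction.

Enumerate traces; 6 have nonzero weight after conditioning:
  (X=2, Z=0, W=1, Y=0) weight 1/120
  (X=2, Z=0, W=1, Y=1) weight 1/120
  (X=2, Z=0, W=1, Y=2) weight 1/120
  (X=2, Z=1, W=0, Y=0) weight 1/60
  (X=2, Z=1, W=0, Y=1) weight 1/60
  (X=2, Z=1, W=0, Y=2) weight 1/60
Group by Z:
  weight(Z=0) = 1/40
  weight(Z=1) = 1/20
Total weight = 1/40 + 1/20 = 3/40
P(Z=0 | obs) = 1/40 / 3/40 = 1/3
P(Z=1 | obs) = 1/20 / 3/40 = 2/3

P(Z = 0 | obs) = 1/3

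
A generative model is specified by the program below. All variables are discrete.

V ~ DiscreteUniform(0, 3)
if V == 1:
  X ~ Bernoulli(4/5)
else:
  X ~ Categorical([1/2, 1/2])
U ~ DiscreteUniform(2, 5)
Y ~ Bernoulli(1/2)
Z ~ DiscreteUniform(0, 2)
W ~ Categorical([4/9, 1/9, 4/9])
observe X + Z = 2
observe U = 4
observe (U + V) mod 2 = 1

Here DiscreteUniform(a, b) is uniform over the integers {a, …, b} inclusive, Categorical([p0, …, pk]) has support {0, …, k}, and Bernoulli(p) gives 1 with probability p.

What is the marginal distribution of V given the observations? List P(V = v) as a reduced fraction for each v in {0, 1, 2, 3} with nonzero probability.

P(V=1) = 1/2, P(V=3) = 1/2

Enumerate traces; 24 have nonzero weight after conditioning:
  (V=1, X=0, U=4, Y=0, Z=2, W=0) weight 1/1080
  (V=1, X=0, U=4, Y=0, Z=2, W=1) weight 1/4320
  (V=1, X=0, U=4, Y=0, Z=2, W=2) weight 1/1080
  (V=1, X=0, U=4, Y=1, Z=2, W=0) weight 1/1080
  (V=1, X=0, U=4, Y=1, Z=2, W=1) weight 1/4320
  (V=1, X=0, U=4, Y=1, Z=2, W=2) weight 1/1080
  (V=1, X=1, U=4, Y=0, Z=1, W=0) weight 1/270
  (V=1, X=1, U=4, Y=0, Z=1, W=1) weight 1/1080
  (V=3, X=0, U=4, Y=0, Z=2, W=0) weight 1/432
  … 15 more
Group by V:
  weight(V=1) = 1/48
  weight(V=3) = 1/48
Total weight = 1/48 + 1/48 = 1/24
P(V=1 | obs) = 1/48 / 1/24 = 1/2
P(V=3 | obs) = 1/48 / 1/24 = 1/2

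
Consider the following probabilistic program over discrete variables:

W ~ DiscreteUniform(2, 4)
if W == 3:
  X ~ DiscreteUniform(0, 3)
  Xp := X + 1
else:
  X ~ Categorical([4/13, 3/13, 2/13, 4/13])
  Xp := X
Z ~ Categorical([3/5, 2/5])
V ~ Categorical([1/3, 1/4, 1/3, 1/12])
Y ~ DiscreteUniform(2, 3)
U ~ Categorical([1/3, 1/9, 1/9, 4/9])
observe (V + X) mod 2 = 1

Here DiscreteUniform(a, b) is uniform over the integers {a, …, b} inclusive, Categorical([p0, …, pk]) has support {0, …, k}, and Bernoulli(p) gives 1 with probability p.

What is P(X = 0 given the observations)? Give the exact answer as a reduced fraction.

P(X = 0 | obs) = 45/238

Enumerate traces; 384 have nonzero weight after conditioning:
  (W=2, X=0, Z=0, V=1, Y=2, U=0) weight 1/390
  (W=2, X=0, Z=0, V=1, Y=2, U=1) weight 1/1170
  (W=2, X=0, Z=0, V=1, Y=2, U=2) weight 1/1170
  (W=2, X=0, Z=0, V=1, Y=2, U=3) weight 2/585
  (W=2, X=0, Z=0, V=1, Y=3, U=0) weight 1/390
  (W=2, X=0, Z=0, V=1, Y=3, U=1) weight 1/1170
  (W=2, X=0, Z=0, V=1, Y=3, U=2) weight 1/1170
  (W=2, X=0, Z=0, V=1, Y=3, U=3) weight 2/585
  (W=2, X=1, Z=0, V=0, Y=2, U=0) weight 1/390
  (W=2, X=2, Z=0, V=1, Y=2, U=0) weight 1/780
  … 374 more
Group by X:
  weight(X=0) = 5/52
  weight(X=1) = 37/234
  weight(X=2) = 29/468
  weight(X=3) = 5/26
Total weight = 5/52 + 37/234 + 29/468 + 5/26 = 119/234
P(X=0 | obs) = 5/52 / 119/234 = 45/238
P(X=1 | obs) = 37/234 / 119/234 = 37/119
P(X=2 | obs) = 29/468 / 119/234 = 29/238
P(X=3 | obs) = 5/26 / 119/234 = 45/119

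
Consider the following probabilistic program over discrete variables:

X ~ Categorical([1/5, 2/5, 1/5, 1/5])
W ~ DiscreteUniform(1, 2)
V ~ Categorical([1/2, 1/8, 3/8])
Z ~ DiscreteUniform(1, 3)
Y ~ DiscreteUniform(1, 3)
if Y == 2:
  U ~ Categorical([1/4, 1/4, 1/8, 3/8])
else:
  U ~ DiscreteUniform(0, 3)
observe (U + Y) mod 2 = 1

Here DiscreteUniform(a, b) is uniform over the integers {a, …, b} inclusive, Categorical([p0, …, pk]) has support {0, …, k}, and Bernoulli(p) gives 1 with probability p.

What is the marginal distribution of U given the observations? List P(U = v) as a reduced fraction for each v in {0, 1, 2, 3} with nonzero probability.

P(U=0) = 4/13, P(U=1) = 2/13, P(U=2) = 4/13, P(U=3) = 3/13

Enumerate traces; 432 have nonzero weight after conditioning:
  (X=0, W=1, V=0, Z=1, Y=1, U=0) weight 1/720
  (X=0, W=1, V=0, Z=1, Y=1, U=2) weight 1/720
  (X=0, W=1, V=0, Z=1, Y=2, U=1) weight 1/720
  (X=0, W=1, V=0, Z=1, Y=2, U=3) weight 1/480
  (X=0, W=1, V=0, Z=1, Y=3, U=0) weight 1/720
  (X=0, W=1, V=0, Z=1, Y=3, U=2) weight 1/720
  (X=0, W=1, V=0, Z=2, Y=1, U=0) weight 1/720
  (X=0, W=1, V=0, Z=2, Y=1, U=2) weight 1/720
  … 424 more
Group by U:
  weight(U=0) = 1/6
  weight(U=1) = 1/12
  weight(U=2) = 1/6
  weight(U=3) = 1/8
Total weight = 1/6 + 1/12 + 1/6 + 1/8 = 13/24
P(U=0 | obs) = 1/6 / 13/24 = 4/13
P(U=1 | obs) = 1/12 / 13/24 = 2/13
P(U=2 | obs) = 1/6 / 13/24 = 4/13
P(U=3 | obs) = 1/8 / 13/24 = 3/13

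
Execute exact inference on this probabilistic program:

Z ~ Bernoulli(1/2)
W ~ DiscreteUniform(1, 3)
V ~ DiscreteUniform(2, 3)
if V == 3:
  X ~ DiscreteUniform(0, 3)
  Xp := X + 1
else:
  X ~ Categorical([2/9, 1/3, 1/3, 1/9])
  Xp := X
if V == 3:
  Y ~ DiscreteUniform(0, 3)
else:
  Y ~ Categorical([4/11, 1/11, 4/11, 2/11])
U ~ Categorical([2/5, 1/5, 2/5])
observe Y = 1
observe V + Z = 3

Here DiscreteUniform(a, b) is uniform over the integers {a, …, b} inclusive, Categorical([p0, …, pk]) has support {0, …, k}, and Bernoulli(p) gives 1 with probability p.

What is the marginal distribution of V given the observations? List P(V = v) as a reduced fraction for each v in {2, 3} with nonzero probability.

P(V=2) = 4/15, P(V=3) = 11/15

Enumerate traces; 72 have nonzero weight after conditioning:
  (Z=0, W=1, V=3, X=0, Y=1, U=0) weight 1/480
  (Z=0, W=1, V=3, X=0, Y=1, U=1) weight 1/960
  (Z=0, W=1, V=3, X=0, Y=1, U=2) weight 1/480
  (Z=0, W=1, V=3, X=1, Y=1, U=0) weight 1/480
  (Z=0, W=1, V=3, X=1, Y=1, U=1) weight 1/960
  (Z=0, W=1, V=3, X=1, Y=1, U=2) weight 1/480
  (Z=0, W=1, V=3, X=2, Y=1, U=0) weight 1/480
  (Z=0, W=1, V=3, X=2, Y=1, U=1) weight 1/960
  (Z=1, W=1, V=2, X=0, Y=1, U=0) weight 1/1485
  … 63 more
Group by V:
  weight(V=2) = 1/44
  weight(V=3) = 1/16
Total weight = 1/44 + 1/16 = 15/176
P(V=2 | obs) = 1/44 / 15/176 = 4/15
P(V=3 | obs) = 1/16 / 15/176 = 11/15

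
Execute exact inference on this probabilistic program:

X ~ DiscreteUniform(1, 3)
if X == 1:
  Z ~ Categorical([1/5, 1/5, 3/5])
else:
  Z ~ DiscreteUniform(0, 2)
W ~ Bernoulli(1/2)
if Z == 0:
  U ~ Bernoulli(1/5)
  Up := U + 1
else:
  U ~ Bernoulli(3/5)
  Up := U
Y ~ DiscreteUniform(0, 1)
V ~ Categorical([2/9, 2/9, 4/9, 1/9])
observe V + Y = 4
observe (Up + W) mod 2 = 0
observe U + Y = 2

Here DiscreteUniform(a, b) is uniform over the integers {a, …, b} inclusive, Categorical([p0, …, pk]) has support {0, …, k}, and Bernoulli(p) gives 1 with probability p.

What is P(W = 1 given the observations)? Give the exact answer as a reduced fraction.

P(W = 1 | obs) = 96/109

Enumerate traces; 9 have nonzero weight after conditioning:
  (X=1, Z=0, W=0, U=1, Y=1, V=3) weight 1/2700
  (X=1, Z=1, W=1, U=1, Y=1, V=3) weight 1/900
  (X=1, Z=2, W=1, U=1, Y=1, V=3) weight 1/300
  (X=2, Z=0, W=0, U=1, Y=1, V=3) weight 1/1620
  (X=2, Z=1, W=1, U=1, Y=1, V=3) weight 1/540
  (X=2, Z=2, W=1, U=1, Y=1, V=3) weight 1/540
  (X=3, Z=0, W=0, U=1, Y=1, V=3) weight 1/1620
  (X=3, Z=1, W=1, U=1, Y=1, V=3) weight 1/540
  … 1 more
Group by W:
  weight(W=0) = 13/8100
  weight(W=1) = 8/675
Total weight = 13/8100 + 8/675 = 109/8100
P(W=0 | obs) = 13/8100 / 109/8100 = 13/109
P(W=1 | obs) = 8/675 / 109/8100 = 96/109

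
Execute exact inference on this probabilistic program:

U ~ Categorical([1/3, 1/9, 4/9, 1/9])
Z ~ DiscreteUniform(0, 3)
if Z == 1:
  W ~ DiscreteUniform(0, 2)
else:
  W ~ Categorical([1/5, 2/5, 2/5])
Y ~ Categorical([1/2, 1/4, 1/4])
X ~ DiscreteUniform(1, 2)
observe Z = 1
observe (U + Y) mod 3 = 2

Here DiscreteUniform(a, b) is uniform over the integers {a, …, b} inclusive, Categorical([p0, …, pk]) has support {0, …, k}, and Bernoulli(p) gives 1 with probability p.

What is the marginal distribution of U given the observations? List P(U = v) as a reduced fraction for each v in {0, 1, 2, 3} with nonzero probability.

Enumerate traces; 24 have nonzero weight after conditioning:
  (U=0, Z=1, W=0, Y=2, X=1) weight 1/288
  (U=0, Z=1, W=0, Y=2, X=2) weight 1/288
  (U=0, Z=1, W=1, Y=2, X=1) weight 1/288
  (U=0, Z=1, W=1, Y=2, X=2) weight 1/288
  (U=0, Z=1, W=2, Y=2, X=1) weight 1/288
  (U=0, Z=1, W=2, Y=2, X=2) weight 1/288
  (U=1, Z=1, W=0, Y=1, X=1) weight 1/864
  (U=1, Z=1, W=0, Y=1, X=2) weight 1/864
  (U=2, Z=1, W=0, Y=0, X=1) weight 1/108
  (U=3, Z=1, W=0, Y=2, X=1) weight 1/864
  … 14 more
Group by U:
  weight(U=0) = 1/48
  weight(U=1) = 1/144
  weight(U=2) = 1/18
  weight(U=3) = 1/144
Total weight = 1/48 + 1/144 + 1/18 + 1/144 = 13/144
P(U=0 | obs) = 1/48 / 13/144 = 3/13
P(U=1 | obs) = 1/144 / 13/144 = 1/13
P(U=2 | obs) = 1/18 / 13/144 = 8/13
P(U=3 | obs) = 1/144 / 13/144 = 1/13

P(U=0) = 3/13, P(U=1) = 1/13, P(U=2) = 8/13, P(U=3) = 1/13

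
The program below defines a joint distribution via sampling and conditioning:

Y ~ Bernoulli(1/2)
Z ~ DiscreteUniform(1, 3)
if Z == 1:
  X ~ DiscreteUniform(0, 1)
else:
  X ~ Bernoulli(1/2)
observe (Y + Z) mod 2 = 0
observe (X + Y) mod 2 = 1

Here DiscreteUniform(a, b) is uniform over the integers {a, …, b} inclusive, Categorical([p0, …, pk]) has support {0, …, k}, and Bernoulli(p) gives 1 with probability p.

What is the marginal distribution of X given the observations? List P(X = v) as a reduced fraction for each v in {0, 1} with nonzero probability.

Enumerate traces; 3 have nonzero weight after conditioning:
  (Y=0, Z=2, X=1) weight 1/12
  (Y=1, Z=1, X=0) weight 1/12
  (Y=1, Z=3, X=0) weight 1/12
Group by X:
  weight(X=0) = 1/6
  weight(X=1) = 1/12
Total weight = 1/6 + 1/12 = 1/4
P(X=0 | obs) = 1/6 / 1/4 = 2/3
P(X=1 | obs) = 1/12 / 1/4 = 1/3

P(X=0) = 2/3, P(X=1) = 1/3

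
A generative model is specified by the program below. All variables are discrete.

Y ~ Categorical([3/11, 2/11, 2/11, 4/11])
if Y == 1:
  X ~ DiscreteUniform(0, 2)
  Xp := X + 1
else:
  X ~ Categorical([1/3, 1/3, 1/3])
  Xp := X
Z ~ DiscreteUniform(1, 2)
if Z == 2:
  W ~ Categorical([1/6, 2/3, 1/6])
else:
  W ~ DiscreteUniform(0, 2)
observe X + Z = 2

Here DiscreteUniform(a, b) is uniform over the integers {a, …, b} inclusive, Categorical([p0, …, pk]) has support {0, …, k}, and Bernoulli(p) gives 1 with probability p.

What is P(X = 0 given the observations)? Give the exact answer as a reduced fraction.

P(X = 0 | obs) = 1/2

Enumerate traces; 24 have nonzero weight after conditioning:
  (Y=0, X=0, Z=2, W=0) weight 1/132
  (Y=0, X=0, Z=2, W=1) weight 1/33
  (Y=0, X=0, Z=2, W=2) weight 1/132
  (Y=0, X=1, Z=1, W=0) weight 1/66
  (Y=0, X=1, Z=1, W=1) weight 1/66
  (Y=0, X=1, Z=1, W=2) weight 1/66
  (Y=1, X=0, Z=2, W=0) weight 1/198
  (Y=1, X=0, Z=2, W=1) weight 2/99
  … 16 more
Group by X:
  weight(X=0) = 1/6
  weight(X=1) = 1/6
Total weight = 1/6 + 1/6 = 1/3
P(X=0 | obs) = 1/6 / 1/3 = 1/2
P(X=1 | obs) = 1/6 / 1/3 = 1/2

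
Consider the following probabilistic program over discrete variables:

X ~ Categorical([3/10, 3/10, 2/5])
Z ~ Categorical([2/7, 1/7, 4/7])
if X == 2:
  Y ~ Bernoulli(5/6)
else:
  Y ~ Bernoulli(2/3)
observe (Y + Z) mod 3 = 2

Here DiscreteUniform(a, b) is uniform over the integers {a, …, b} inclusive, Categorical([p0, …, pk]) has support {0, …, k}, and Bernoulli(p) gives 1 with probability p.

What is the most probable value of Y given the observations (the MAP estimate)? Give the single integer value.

argmax_v P(Y = v | obs) = 0

Enumerate traces; 6 have nonzero weight after conditioning:
  (X=0, Z=1, Y=1) weight 1/35
  (X=0, Z=2, Y=0) weight 2/35
  (X=1, Z=1, Y=1) weight 1/35
  (X=1, Z=2, Y=0) weight 2/35
  (X=2, Z=1, Y=1) weight 1/21
  (X=2, Z=2, Y=0) weight 4/105
Group by Y:
  weight(Y=0) = 16/105
  weight(Y=1) = 11/105
Total weight = 16/105 + 11/105 = 9/35
P(Y=0 | obs) = 16/105 / 9/35 = 16/27
P(Y=1 | obs) = 11/105 / 9/35 = 11/27
argmax = 0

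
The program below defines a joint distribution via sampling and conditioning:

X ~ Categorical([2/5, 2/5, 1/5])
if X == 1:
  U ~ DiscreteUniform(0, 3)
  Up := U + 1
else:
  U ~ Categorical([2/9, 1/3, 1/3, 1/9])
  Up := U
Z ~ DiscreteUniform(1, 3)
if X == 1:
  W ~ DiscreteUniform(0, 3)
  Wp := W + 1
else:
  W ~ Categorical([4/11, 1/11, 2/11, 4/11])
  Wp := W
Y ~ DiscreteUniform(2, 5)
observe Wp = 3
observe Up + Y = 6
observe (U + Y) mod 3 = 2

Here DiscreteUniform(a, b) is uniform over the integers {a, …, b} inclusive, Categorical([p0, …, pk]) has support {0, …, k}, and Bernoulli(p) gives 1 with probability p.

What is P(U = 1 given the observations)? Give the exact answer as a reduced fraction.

Enumerate traces; 12 have nonzero weight after conditioning:
  (X=1, U=0, Z=1, W=2, Y=5) weight 1/480
  (X=1, U=0, Z=2, W=2, Y=5) weight 1/480
  (X=1, U=0, Z=3, W=2, Y=5) weight 1/480
  (X=1, U=1, Z=1, W=2, Y=4) weight 1/480
  (X=1, U=1, Z=2, W=2, Y=4) weight 1/480
  (X=1, U=1, Z=3, W=2, Y=4) weight 1/480
  (X=1, U=2, Z=1, W=2, Y=3) weight 1/480
  (X=1, U=2, Z=2, W=2, Y=3) weight 1/480
  (X=1, U=3, Z=1, W=2, Y=2) weight 1/480
  … 3 more
Group by U:
  weight(U=0) = 1/160
  weight(U=1) = 1/160
  weight(U=2) = 1/160
  weight(U=3) = 1/160
Total weight = 1/160 + 1/160 + 1/160 + 1/160 = 1/40
P(U=0 | obs) = 1/160 / 1/40 = 1/4
P(U=1 | obs) = 1/160 / 1/40 = 1/4
P(U=2 | obs) = 1/160 / 1/40 = 1/4
P(U=3 | obs) = 1/160 / 1/40 = 1/4

P(U = 1 | obs) = 1/4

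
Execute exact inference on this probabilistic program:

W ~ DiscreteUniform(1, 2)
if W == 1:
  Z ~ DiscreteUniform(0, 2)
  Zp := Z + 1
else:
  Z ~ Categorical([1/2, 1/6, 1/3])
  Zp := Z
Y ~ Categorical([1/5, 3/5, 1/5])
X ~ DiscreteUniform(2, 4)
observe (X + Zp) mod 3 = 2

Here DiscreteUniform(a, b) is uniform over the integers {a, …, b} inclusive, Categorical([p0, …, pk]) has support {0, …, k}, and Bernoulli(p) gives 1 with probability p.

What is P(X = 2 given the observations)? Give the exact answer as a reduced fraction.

P(X = 2 | obs) = 5/12

Enumerate traces; 18 have nonzero weight after conditioning:
  (W=1, Z=0, Y=0, X=4) weight 1/90
  (W=1, Z=0, Y=1, X=4) weight 1/30
  (W=1, Z=0, Y=2, X=4) weight 1/90
  (W=1, Z=1, Y=0, X=3) weight 1/90
  (W=1, Z=1, Y=1, X=3) weight 1/30
  (W=1, Z=1, Y=2, X=3) weight 1/90
  (W=1, Z=2, Y=0, X=2) weight 1/90
  (W=1, Z=2, Y=1, X=2) weight 1/30
  … 10 more
Group by X:
  weight(X=2) = 5/36
  weight(X=3) = 1/9
  weight(X=4) = 1/12
Total weight = 5/36 + 1/9 + 1/12 = 1/3
P(X=2 | obs) = 5/36 / 1/3 = 5/12
P(X=3 | obs) = 1/9 / 1/3 = 1/3
P(X=4 | obs) = 1/12 / 1/3 = 1/4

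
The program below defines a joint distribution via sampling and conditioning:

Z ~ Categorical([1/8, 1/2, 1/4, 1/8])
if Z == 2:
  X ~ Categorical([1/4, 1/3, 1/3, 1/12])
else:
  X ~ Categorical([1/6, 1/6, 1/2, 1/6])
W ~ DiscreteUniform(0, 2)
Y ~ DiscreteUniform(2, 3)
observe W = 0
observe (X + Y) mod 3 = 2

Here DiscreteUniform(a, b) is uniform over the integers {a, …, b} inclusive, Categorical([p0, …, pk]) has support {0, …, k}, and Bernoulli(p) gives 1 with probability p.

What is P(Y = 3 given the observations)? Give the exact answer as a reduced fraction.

P(Y = 3 | obs) = 11/19

Enumerate traces; 12 have nonzero weight after conditioning:
  (Z=0, X=0, W=0, Y=2) weight 1/288
  (Z=0, X=2, W=0, Y=3) weight 1/96
  (Z=0, X=3, W=0, Y=2) weight 1/288
  (Z=1, X=0, W=0, Y=2) weight 1/72
  (Z=1, X=2, W=0, Y=3) weight 1/24
  (Z=1, X=3, W=0, Y=2) weight 1/72
  (Z=2, X=0, W=0, Y=2) weight 1/96
  (Z=2, X=2, W=0, Y=3) weight 1/72
  … 4 more
Group by Y:
  weight(Y=2) = 1/18
  weight(Y=3) = 11/144
Total weight = 1/18 + 11/144 = 19/144
P(Y=2 | obs) = 1/18 / 19/144 = 8/19
P(Y=3 | obs) = 11/144 / 19/144 = 11/19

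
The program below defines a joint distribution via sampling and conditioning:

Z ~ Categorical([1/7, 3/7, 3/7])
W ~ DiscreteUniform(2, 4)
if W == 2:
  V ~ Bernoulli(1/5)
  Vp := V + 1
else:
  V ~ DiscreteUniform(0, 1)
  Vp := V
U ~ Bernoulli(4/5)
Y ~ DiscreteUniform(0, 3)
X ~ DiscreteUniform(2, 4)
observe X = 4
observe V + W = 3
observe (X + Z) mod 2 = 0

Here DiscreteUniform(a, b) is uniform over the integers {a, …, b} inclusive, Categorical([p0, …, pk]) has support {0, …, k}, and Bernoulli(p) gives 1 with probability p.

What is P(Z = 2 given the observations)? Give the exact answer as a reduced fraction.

P(Z = 2 | obs) = 3/4

Enumerate traces; 32 have nonzero weight after conditioning:
  (Z=0, W=2, V=1, U=0, Y=0, X=4) weight 1/6300
  (Z=0, W=2, V=1, U=0, Y=1, X=4) weight 1/6300
  (Z=0, W=2, V=1, U=0, Y=2, X=4) weight 1/6300
  (Z=0, W=2, V=1, U=0, Y=3, X=4) weight 1/6300
  (Z=0, W=2, V=1, U=1, Y=0, X=4) weight 1/1575
  (Z=0, W=2, V=1, U=1, Y=1, X=4) weight 1/1575
  (Z=0, W=2, V=1, U=1, Y=2, X=4) weight 1/1575
  (Z=0, W=2, V=1, U=1, Y=3, X=4) weight 1/1575
  (Z=2, W=2, V=1, U=0, Y=0, X=4) weight 1/2100
  … 23 more
Group by Z:
  weight(Z=0) = 1/90
  weight(Z=2) = 1/30
Total weight = 1/90 + 1/30 = 2/45
P(Z=0 | obs) = 1/90 / 2/45 = 1/4
P(Z=2 | obs) = 1/30 / 2/45 = 3/4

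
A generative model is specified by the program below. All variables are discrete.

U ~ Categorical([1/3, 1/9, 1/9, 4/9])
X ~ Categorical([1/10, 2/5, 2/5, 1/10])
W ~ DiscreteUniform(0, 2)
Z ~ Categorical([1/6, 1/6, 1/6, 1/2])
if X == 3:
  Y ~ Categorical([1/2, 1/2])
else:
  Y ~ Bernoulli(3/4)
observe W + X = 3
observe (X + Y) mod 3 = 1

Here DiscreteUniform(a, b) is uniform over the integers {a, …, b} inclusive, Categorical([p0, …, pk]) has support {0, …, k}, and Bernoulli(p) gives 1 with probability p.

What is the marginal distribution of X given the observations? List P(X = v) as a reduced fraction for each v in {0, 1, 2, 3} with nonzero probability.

P(X=1) = 2/3, P(X=3) = 1/3

Enumerate traces; 32 have nonzero weight after conditioning:
  (U=0, X=1, W=2, Z=0, Y=0) weight 1/540
  (U=0, X=1, W=2, Z=1, Y=0) weight 1/540
  (U=0, X=1, W=2, Z=2, Y=0) weight 1/540
  (U=0, X=1, W=2, Z=3, Y=0) weight 1/180
  (U=0, X=3, W=0, Z=0, Y=1) weight 1/1080
  (U=0, X=3, W=0, Z=1, Y=1) weight 1/1080
  (U=0, X=3, W=0, Z=2, Y=1) weight 1/1080
  (U=0, X=3, W=0, Z=3, Y=1) weight 1/360
  … 24 more
Group by X:
  weight(X=1) = 1/30
  weight(X=3) = 1/60
Total weight = 1/30 + 1/60 = 1/20
P(X=1 | obs) = 1/30 / 1/20 = 2/3
P(X=3 | obs) = 1/60 / 1/20 = 1/3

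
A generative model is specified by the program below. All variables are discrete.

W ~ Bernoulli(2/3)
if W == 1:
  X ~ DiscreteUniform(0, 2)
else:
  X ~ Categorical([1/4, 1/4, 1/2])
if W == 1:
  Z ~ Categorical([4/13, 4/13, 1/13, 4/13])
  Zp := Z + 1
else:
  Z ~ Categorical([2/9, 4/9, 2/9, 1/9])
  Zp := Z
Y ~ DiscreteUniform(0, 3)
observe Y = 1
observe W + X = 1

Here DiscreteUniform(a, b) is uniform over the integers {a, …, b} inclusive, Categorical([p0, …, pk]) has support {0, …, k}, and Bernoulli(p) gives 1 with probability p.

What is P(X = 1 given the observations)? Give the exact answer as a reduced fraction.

P(X = 1 | obs) = 3/11

Enumerate traces; 8 have nonzero weight after conditioning:
  (W=0, X=1, Z=0, Y=1) weight 1/216
  (W=0, X=1, Z=1, Y=1) weight 1/108
  (W=0, X=1, Z=2, Y=1) weight 1/216
  (W=0, X=1, Z=3, Y=1) weight 1/432
  (W=1, X=0, Z=0, Y=1) weight 2/117
  (W=1, X=0, Z=1, Y=1) weight 2/117
  (W=1, X=0, Z=2, Y=1) weight 1/234
  (W=1, X=0, Z=3, Y=1) weight 2/117
Group by X:
  weight(X=0) = 1/18
  weight(X=1) = 1/48
Total weight = 1/18 + 1/48 = 11/144
P(X=0 | obs) = 1/18 / 11/144 = 8/11
P(X=1 | obs) = 1/48 / 11/144 = 3/11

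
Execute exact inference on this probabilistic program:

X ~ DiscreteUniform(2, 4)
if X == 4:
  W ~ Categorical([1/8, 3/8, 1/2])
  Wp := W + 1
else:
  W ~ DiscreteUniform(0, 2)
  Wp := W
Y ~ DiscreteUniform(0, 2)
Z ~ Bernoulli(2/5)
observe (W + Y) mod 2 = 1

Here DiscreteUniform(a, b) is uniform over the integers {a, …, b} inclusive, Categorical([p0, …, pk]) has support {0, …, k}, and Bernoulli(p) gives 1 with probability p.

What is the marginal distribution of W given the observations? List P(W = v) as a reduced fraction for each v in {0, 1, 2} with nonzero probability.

P(W=0) = 19/97, P(W=1) = 50/97, P(W=2) = 28/97

Enumerate traces; 24 have nonzero weight after conditioning:
  (X=2, W=0, Y=1, Z=0) weight 1/45
  (X=2, W=0, Y=1, Z=1) weight 2/135
  (X=2, W=1, Y=0, Z=0) weight 1/45
  (X=2, W=1, Y=0, Z=1) weight 2/135
  (X=2, W=1, Y=2, Z=0) weight 1/45
  (X=2, W=1, Y=2, Z=1) weight 2/135
  (X=2, W=2, Y=1, Z=0) weight 1/45
  (X=2, W=2, Y=1, Z=1) weight 2/135
  … 16 more
Group by W:
  weight(W=0) = 19/216
  weight(W=1) = 25/108
  weight(W=2) = 7/54
Total weight = 19/216 + 25/108 + 7/54 = 97/216
P(W=0 | obs) = 19/216 / 97/216 = 19/97
P(W=1 | obs) = 25/108 / 97/216 = 50/97
P(W=2 | obs) = 7/54 / 97/216 = 28/97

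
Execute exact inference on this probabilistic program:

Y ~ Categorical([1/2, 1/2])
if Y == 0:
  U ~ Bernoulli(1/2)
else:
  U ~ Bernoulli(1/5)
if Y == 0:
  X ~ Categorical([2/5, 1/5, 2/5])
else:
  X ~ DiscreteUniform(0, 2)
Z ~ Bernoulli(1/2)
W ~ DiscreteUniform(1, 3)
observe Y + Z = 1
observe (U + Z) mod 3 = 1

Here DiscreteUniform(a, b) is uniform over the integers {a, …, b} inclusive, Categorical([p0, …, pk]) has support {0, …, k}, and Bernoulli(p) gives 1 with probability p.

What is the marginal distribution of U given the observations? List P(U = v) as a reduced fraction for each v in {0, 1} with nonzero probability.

P(U=0) = 5/7, P(U=1) = 2/7

Enumerate traces; 18 have nonzero weight after conditioning:
  (Y=0, U=0, X=0, Z=1, W=1) weight 1/60
  (Y=0, U=0, X=0, Z=1, W=2) weight 1/60
  (Y=0, U=0, X=0, Z=1, W=3) weight 1/60
  (Y=0, U=0, X=1, Z=1, W=1) weight 1/120
  (Y=0, U=0, X=1, Z=1, W=2) weight 1/120
  (Y=0, U=0, X=1, Z=1, W=3) weight 1/120
  (Y=0, U=0, X=2, Z=1, W=1) weight 1/60
  (Y=0, U=0, X=2, Z=1, W=2) weight 1/60
  (Y=1, U=1, X=0, Z=0, W=1) weight 1/180
  … 9 more
Group by U:
  weight(U=0) = 1/8
  weight(U=1) = 1/20
Total weight = 1/8 + 1/20 = 7/40
P(U=0 | obs) = 1/8 / 7/40 = 5/7
P(U=1 | obs) = 1/20 / 7/40 = 2/7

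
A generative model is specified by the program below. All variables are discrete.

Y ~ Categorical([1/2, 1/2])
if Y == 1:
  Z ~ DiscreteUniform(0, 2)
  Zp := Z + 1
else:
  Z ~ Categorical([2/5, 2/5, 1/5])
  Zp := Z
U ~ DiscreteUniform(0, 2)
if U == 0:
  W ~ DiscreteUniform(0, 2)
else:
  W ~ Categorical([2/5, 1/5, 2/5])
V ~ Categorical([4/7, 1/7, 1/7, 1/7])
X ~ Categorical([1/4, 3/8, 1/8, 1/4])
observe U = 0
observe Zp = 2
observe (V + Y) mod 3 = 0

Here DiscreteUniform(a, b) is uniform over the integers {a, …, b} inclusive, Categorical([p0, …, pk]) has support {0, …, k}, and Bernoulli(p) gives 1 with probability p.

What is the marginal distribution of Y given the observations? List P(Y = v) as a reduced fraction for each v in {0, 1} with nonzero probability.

P(Y=0) = 3/4, P(Y=1) = 1/4

Enumerate traces; 36 have nonzero weight after conditioning:
  (Y=0, Z=2, U=0, W=0, V=0, X=0) weight 1/630
  (Y=0, Z=2, U=0, W=0, V=0, X=1) weight 1/420
  (Y=0, Z=2, U=0, W=0, V=0, X=2) weight 1/1260
  (Y=0, Z=2, U=0, W=0, V=0, X=3) weight 1/630
  (Y=0, Z=2, U=0, W=0, V=3, X=0) weight 1/2520
  (Y=0, Z=2, U=0, W=0, V=3, X=1) weight 1/1680
  (Y=0, Z=2, U=0, W=0, V=3, X=2) weight 1/5040
  (Y=0, Z=2, U=0, W=0, V=3, X=3) weight 1/2520
  (Y=1, Z=1, U=0, W=0, V=2, X=0) weight 1/1512
  … 27 more
Group by Y:
  weight(Y=0) = 1/42
  weight(Y=1) = 1/126
Total weight = 1/42 + 1/126 = 2/63
P(Y=0 | obs) = 1/42 / 2/63 = 3/4
P(Y=1 | obs) = 1/126 / 2/63 = 1/4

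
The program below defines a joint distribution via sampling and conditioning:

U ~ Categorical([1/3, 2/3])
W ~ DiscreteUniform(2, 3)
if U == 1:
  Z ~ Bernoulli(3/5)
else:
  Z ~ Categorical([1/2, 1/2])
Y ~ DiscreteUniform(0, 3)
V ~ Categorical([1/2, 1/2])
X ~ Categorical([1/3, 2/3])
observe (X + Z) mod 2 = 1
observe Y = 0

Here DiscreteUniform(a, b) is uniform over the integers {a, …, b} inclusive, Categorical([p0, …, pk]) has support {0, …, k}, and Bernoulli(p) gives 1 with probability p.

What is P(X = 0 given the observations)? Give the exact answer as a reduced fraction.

P(X = 0 | obs) = 17/43

Enumerate traces; 16 have nonzero weight after conditioning:
  (U=0, W=2, Z=0, Y=0, V=0, X=1) weight 1/144
  (U=0, W=2, Z=0, Y=0, V=1, X=1) weight 1/144
  (U=0, W=2, Z=1, Y=0, V=0, X=0) weight 1/288
  (U=0, W=2, Z=1, Y=0, V=1, X=0) weight 1/288
  (U=0, W=3, Z=0, Y=0, V=0, X=1) weight 1/144
  (U=0, W=3, Z=0, Y=0, V=1, X=1) weight 1/144
  (U=0, W=3, Z=1, Y=0, V=0, X=0) weight 1/288
  (U=0, W=3, Z=1, Y=0, V=1, X=0) weight 1/288
  … 8 more
Group by X:
  weight(X=0) = 17/360
  weight(X=1) = 13/180
Total weight = 17/360 + 13/180 = 43/360
P(X=0 | obs) = 17/360 / 43/360 = 17/43
P(X=1 | obs) = 13/180 / 43/360 = 26/43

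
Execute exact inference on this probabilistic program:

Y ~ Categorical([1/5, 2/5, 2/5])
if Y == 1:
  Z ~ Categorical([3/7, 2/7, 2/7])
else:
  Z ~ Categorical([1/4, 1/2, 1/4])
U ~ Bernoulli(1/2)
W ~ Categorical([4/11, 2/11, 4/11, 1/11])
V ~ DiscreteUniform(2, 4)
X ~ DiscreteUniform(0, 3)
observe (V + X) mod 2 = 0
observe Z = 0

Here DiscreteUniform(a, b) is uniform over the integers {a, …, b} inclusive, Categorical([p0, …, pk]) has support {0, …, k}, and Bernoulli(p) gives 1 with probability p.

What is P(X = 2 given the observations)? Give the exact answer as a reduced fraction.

Enumerate traces; 144 have nonzero weight after conditioning:
  (Y=0, Z=0, U=0, W=0, V=2, X=0) weight 1/1320
  (Y=0, Z=0, U=0, W=0, V=2, X=2) weight 1/1320
  (Y=0, Z=0, U=0, W=0, V=3, X=1) weight 1/1320
  (Y=0, Z=0, U=0, W=0, V=3, X=3) weight 1/1320
  (Y=0, Z=0, U=0, W=0, V=4, X=0) weight 1/1320
  (Y=0, Z=0, U=0, W=0, V=4, X=2) weight 1/1320
  (Y=0, Z=0, U=0, W=1, V=2, X=0) weight 1/2640
  (Y=0, Z=0, U=0, W=1, V=2, X=2) weight 1/2640
  … 136 more
Group by X:
  weight(X=0) = 3/56
  weight(X=1) = 3/112
  weight(X=2) = 3/56
  weight(X=3) = 3/112
Total weight = 3/56 + 3/112 + 3/56 + 3/112 = 9/56
P(X=0 | obs) = 3/56 / 9/56 = 1/3
P(X=1 | obs) = 3/112 / 9/56 = 1/6
P(X=2 | obs) = 3/56 / 9/56 = 1/3
P(X=3 | obs) = 3/112 / 9/56 = 1/6

P(X = 2 | obs) = 1/3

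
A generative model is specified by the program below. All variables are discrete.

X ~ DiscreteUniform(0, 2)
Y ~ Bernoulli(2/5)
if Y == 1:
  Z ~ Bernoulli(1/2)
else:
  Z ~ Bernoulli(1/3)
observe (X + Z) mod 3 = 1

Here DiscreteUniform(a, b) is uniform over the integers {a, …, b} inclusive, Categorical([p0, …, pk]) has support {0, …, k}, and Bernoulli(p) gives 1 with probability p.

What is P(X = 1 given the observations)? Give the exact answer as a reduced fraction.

Enumerate traces; 4 have nonzero weight after conditioning:
  (X=0, Y=0, Z=1) weight 1/15
  (X=0, Y=1, Z=1) weight 1/15
  (X=1, Y=0, Z=0) weight 2/15
  (X=1, Y=1, Z=0) weight 1/15
Group by X:
  weight(X=0) = 2/15
  weight(X=1) = 1/5
Total weight = 2/15 + 1/5 = 1/3
P(X=0 | obs) = 2/15 / 1/3 = 2/5
P(X=1 | obs) = 1/5 / 1/3 = 3/5

P(X = 1 | obs) = 3/5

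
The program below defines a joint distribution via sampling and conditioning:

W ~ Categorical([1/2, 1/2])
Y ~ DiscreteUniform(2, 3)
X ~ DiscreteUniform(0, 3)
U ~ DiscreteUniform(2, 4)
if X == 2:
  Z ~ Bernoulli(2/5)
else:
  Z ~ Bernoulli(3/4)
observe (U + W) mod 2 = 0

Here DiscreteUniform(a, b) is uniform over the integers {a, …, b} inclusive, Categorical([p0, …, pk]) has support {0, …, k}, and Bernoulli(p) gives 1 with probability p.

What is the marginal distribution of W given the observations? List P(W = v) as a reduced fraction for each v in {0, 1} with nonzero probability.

P(W=0) = 2/3, P(W=1) = 1/3

Enumerate traces; 48 have nonzero weight after conditioning:
  (W=0, Y=2, X=0, U=2, Z=0) weight 1/192
  (W=0, Y=2, X=0, U=2, Z=1) weight 1/64
  (W=0, Y=2, X=0, U=4, Z=0) weight 1/192
  (W=0, Y=2, X=0, U=4, Z=1) weight 1/64
  (W=0, Y=2, X=1, U=2, Z=0) weight 1/192
  (W=0, Y=2, X=1, U=2, Z=1) weight 1/64
  (W=0, Y=2, X=1, U=4, Z=0) weight 1/192
  (W=0, Y=2, X=1, U=4, Z=1) weight 1/64
  (W=1, Y=2, X=0, U=3, Z=0) weight 1/192
  … 39 more
Group by W:
  weight(W=0) = 1/3
  weight(W=1) = 1/6
Total weight = 1/3 + 1/6 = 1/2
P(W=0 | obs) = 1/3 / 1/2 = 2/3
P(W=1 | obs) = 1/6 / 1/2 = 1/3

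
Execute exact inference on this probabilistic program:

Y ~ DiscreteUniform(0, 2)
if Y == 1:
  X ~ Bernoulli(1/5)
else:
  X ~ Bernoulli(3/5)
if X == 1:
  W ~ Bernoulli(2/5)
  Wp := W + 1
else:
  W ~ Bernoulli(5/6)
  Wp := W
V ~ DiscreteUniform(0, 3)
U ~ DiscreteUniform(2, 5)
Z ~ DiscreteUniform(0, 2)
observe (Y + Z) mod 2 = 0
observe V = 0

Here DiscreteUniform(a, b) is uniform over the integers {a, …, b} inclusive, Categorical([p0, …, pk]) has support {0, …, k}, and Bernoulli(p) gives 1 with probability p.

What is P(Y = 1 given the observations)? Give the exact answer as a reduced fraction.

Enumerate traces; 80 have nonzero weight after conditioning:
  (Y=0, X=0, W=0, V=0, U=2, Z=0) weight 1/2160
  (Y=0, X=0, W=0, V=0, U=2, Z=2) weight 1/2160
  (Y=0, X=0, W=0, V=0, U=3, Z=0) weight 1/2160
  (Y=0, X=0, W=0, V=0, U=3, Z=2) weight 1/2160
  (Y=0, X=0, W=0, V=0, U=4, Z=0) weight 1/2160
  (Y=0, X=0, W=0, V=0, U=4, Z=2) weight 1/2160
  (Y=0, X=0, W=0, V=0, U=5, Z=0) weight 1/2160
  (Y=0, X=0, W=0, V=0, U=5, Z=2) weight 1/2160
  (Y=1, X=0, W=0, V=0, U=2, Z=1) weight 1/1080
  (Y=2, X=0, W=0, V=0, U=2, Z=0) weight 1/2160
  … 70 more
Group by Y:
  weight(Y=0) = 1/18
  weight(Y=1) = 1/36
  weight(Y=2) = 1/18
Total weight = 1/18 + 1/36 + 1/18 = 5/36
P(Y=0 | obs) = 1/18 / 5/36 = 2/5
P(Y=1 | obs) = 1/36 / 5/36 = 1/5
P(Y=2 | obs) = 1/18 / 5/36 = 2/5

P(Y = 1 | obs) = 1/5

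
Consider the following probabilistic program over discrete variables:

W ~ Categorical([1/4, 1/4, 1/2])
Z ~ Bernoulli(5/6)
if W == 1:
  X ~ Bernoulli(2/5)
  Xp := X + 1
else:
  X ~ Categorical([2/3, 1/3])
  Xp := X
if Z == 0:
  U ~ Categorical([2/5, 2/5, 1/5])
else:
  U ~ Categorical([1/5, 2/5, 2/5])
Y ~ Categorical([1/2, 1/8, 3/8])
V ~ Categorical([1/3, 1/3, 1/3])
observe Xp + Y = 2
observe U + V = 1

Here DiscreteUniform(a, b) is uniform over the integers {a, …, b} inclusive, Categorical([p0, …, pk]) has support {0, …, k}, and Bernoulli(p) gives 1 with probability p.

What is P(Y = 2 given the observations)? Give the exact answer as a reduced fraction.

Enumerate traces; 24 have nonzero weight after conditioning:
  (W=0, Z=0, X=0, U=0, Y=2, V=1) weight 1/720
  (W=0, Z=0, X=0, U=1, Y=2, V=0) weight 1/720
  (W=0, Z=0, X=1, U=0, Y=1, V=1) weight 1/4320
  (W=0, Z=0, X=1, U=1, Y=1, V=0) weight 1/4320
  (W=0, Z=1, X=0, U=0, Y=2, V=1) weight 1/288
  (W=0, Z=1, X=0, U=1, Y=2, V=0) weight 1/144
  (W=0, Z=1, X=1, U=0, Y=1, V=1) weight 1/1728
  (W=0, Z=1, X=1, U=1, Y=1, V=0) weight 1/864
  (W=1, Z=0, X=1, U=0, Y=0, V=1) weight 1/900
  … 15 more
Group by Y:
  weight(Y=0) = 19/1800
  weight(Y=1) = 19/1800
  weight(Y=2) = 19/480
Total weight = 19/1800 + 19/1800 + 19/480 = 437/7200
P(Y=0 | obs) = 19/1800 / 437/7200 = 4/23
P(Y=1 | obs) = 19/1800 / 437/7200 = 4/23
P(Y=2 | obs) = 19/480 / 437/7200 = 15/23

P(Y = 2 | obs) = 15/23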